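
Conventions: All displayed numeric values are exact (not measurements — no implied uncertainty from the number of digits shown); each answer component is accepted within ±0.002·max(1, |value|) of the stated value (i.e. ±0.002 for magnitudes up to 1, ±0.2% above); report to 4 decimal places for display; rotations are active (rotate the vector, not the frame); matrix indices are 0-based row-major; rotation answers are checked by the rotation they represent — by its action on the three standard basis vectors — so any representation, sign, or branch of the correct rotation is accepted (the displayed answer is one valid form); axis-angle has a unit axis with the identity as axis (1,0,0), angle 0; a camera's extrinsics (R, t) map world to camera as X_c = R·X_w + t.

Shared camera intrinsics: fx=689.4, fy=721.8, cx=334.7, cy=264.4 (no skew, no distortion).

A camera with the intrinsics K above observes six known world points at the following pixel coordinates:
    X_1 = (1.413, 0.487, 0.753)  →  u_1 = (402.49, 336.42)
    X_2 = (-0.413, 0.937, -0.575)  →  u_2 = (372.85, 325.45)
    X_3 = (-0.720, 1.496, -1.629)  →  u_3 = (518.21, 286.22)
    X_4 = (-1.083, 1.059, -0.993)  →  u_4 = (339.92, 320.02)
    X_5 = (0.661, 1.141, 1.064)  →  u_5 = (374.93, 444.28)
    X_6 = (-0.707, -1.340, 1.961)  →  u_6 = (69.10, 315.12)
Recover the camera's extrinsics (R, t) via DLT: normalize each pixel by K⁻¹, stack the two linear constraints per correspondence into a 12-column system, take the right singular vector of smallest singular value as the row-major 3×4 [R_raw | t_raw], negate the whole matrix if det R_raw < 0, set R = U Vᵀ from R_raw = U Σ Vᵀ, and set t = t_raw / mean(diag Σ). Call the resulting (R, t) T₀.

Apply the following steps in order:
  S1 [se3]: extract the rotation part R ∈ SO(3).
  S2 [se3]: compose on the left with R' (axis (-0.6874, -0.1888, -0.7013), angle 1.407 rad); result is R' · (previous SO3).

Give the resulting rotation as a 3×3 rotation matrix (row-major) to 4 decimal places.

source (pnp_recover): camera pose = R=[0.6881 0.5651 -0.4552; -0.1524 0.7259 0.6707; 0.7095 -0.3921 0.5856], t=(-0.2800, -0.0101, 5.0993)
after S1 (rot_of_se3): [0.6881 0.5651 -0.4552; -0.1524 0.7259 0.6707; 0.7095 -0.3921 0.5856]
after S2 (compose_so3): [0.4164 0.8116 0.4098; 0.1290 -0.4990 0.8570; 0.9000 -0.3039 -0.3125]

rotation (matrix) = ((0.4164, 0.8116, 0.4098), (0.1290, -0.4990, 0.8570), (0.9000, -0.3039, -0.3125))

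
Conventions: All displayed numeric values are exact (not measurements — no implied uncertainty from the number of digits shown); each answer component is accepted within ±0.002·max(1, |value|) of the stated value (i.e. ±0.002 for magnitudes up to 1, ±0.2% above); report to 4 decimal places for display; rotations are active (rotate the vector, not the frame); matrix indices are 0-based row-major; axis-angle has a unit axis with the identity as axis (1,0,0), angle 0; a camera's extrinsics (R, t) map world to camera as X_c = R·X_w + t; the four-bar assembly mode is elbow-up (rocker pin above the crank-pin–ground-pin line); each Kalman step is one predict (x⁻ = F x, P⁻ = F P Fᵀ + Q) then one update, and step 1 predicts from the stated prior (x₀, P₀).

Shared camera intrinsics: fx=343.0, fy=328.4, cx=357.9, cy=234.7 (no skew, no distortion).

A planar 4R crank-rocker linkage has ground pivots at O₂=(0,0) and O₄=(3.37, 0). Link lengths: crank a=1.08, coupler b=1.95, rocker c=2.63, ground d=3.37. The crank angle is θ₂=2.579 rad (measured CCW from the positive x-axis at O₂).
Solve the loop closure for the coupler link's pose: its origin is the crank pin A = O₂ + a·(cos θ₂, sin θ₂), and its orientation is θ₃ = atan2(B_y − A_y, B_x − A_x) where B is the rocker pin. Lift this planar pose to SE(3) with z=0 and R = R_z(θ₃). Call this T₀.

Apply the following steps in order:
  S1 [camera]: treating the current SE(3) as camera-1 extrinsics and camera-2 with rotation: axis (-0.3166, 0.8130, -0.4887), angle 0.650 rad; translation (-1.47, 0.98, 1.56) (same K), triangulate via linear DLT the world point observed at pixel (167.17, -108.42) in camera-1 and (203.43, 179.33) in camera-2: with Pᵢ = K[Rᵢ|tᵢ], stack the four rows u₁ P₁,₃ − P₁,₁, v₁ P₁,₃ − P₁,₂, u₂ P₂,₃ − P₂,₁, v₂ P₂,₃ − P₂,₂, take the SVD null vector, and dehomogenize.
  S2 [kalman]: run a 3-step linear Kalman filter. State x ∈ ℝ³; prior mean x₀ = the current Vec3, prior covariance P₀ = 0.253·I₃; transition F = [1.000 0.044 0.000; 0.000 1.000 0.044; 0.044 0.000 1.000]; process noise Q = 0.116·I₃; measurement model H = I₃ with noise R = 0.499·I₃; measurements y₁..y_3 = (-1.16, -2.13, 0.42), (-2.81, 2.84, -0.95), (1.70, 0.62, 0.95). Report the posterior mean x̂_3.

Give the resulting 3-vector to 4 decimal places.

result = (-0.3082, 0.2282, 0.4838)

source (fourbar_fk): coupler pose = R=[0.9664 -0.2572 0.0000; 0.2572 0.9664 0.0000; 0.0000 0.0000 1.0000], t=(-0.9135, 0.5761, 0.0000)
after S1 (triangulate): (-0.3502, -1.9581, 1.3459)
after S2 (kf_track): (-0.3082, 0.2282, 0.4838)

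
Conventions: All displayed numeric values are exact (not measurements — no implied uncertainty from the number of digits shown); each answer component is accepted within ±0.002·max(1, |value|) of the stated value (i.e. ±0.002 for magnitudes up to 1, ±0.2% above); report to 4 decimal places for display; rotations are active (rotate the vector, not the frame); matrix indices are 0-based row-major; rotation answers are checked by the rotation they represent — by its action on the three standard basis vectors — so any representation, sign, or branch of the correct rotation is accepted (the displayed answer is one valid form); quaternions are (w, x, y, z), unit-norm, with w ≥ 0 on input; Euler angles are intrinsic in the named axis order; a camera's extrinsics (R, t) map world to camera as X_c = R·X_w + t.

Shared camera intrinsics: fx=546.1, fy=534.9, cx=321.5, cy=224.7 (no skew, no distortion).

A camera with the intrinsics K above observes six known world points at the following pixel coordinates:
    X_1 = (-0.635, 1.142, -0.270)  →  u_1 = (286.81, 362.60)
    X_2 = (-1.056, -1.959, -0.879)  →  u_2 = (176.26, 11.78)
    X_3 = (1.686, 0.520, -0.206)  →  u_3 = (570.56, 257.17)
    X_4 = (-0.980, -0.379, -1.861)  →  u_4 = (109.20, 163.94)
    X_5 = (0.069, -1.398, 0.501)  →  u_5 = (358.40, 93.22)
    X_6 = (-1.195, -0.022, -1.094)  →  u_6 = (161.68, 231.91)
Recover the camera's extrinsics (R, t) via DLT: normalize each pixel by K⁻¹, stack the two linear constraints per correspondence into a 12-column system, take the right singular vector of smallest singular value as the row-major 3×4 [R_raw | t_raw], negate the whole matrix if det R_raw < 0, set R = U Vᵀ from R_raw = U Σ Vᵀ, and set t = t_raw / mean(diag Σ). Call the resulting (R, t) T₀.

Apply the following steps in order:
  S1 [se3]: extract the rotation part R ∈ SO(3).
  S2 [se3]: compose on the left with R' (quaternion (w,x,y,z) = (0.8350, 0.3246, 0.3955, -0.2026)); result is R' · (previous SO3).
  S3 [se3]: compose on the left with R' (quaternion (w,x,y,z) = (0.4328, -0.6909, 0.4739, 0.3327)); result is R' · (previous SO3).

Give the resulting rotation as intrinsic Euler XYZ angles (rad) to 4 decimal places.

source (pnp_recover): camera pose = R=[0.9243 0.1064 0.3665; -0.1497 0.9845 0.0916; -0.3511 -0.1395 0.9259], t=(0.2700, -0.0000, 4.8199)
after S1 (rot_of_se3): [0.9243 0.1064 0.3665; -0.1497 0.9845 0.0916; -0.3511 -0.1395 0.9259]
after S2 (compose_so3): [0.2845 0.5765 0.7660; 0.0653 0.7855 -0.6154; -0.9565 0.2251 0.1858]
after S3 (compose_so3): [0.0795 -0.5619 0.8234; -0.9895 -0.1442 -0.0029; 0.1204 -0.8145 -0.5675]

rotation (euler_xyz) = (3.1365, 0.9673, 1.4303)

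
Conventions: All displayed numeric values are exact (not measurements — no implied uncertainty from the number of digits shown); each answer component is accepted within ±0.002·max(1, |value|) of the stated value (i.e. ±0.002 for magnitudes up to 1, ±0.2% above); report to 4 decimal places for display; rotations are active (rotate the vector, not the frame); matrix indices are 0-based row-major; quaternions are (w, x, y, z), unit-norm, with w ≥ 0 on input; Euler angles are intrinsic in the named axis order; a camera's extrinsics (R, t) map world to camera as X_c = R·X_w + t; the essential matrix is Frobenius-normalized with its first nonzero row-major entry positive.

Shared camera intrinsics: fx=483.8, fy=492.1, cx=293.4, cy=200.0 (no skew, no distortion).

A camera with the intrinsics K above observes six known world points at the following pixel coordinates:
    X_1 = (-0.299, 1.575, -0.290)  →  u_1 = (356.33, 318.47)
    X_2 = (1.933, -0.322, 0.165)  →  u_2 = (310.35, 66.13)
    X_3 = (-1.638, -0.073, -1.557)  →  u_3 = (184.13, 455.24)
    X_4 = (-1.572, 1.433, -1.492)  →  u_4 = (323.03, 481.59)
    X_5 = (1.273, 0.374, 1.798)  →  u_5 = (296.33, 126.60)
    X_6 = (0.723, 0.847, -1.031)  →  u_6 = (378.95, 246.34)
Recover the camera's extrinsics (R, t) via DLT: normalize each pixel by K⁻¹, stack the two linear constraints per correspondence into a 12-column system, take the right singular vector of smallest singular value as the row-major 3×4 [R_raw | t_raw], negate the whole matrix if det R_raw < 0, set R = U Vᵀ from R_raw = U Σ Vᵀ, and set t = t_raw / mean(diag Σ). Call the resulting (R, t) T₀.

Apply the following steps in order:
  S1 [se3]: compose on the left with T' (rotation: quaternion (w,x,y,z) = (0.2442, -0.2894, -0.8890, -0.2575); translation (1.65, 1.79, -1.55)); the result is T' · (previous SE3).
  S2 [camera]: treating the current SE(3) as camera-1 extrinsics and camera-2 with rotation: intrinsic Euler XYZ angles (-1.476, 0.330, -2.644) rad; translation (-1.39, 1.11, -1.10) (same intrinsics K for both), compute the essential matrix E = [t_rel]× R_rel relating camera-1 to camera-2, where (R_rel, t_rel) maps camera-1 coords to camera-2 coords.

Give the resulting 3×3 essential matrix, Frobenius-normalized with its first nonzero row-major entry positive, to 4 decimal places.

source (pnp_recover): camera pose = R=[0.4983 0.8330 -0.2406; -0.8547 0.4252 -0.2979; -0.1459 0.3541 0.9238], t=(-0.4700, 0.4000, 5.5300)
after S1 (compose_se3): R=[-0.8610 -0.4228 -0.2826; -0.4919 0.8336 0.2514; 0.1292 0.3555 -0.9257], t=(0.6645, 5.2006, -5.8346)
after S2 (essential): [0.2024 -0.1570 -0.1960; -0.5682 0.2072 0.2103; 0.3635 0.3092 0.5082]

matrix = [0.2024 -0.1570 -0.1960; -0.5682 0.2072 0.2103; 0.3635 0.3092 0.5082]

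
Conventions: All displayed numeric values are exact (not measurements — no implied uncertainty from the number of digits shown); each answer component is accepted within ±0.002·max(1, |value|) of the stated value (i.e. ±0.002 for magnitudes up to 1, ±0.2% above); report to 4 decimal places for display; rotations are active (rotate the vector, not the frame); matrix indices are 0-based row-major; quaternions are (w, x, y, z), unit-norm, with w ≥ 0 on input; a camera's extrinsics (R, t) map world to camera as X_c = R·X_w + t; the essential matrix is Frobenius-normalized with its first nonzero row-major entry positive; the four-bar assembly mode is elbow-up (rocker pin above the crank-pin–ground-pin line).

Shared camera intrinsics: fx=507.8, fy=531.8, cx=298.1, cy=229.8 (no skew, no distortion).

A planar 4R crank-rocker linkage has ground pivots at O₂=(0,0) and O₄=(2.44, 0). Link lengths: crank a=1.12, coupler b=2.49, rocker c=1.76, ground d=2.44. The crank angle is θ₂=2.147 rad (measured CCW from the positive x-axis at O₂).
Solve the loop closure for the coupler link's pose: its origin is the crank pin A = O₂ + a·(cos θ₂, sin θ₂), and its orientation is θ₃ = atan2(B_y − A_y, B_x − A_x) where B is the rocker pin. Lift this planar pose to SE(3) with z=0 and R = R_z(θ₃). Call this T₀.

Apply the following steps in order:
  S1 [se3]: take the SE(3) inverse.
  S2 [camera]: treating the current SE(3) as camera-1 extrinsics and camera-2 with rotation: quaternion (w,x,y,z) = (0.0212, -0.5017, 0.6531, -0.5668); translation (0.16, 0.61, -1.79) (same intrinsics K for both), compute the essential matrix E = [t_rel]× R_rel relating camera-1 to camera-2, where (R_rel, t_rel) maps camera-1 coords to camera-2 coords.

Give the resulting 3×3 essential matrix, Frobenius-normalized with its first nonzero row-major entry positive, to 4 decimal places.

matrix = [0.4024 0.1532 0.5600; -0.4490 -0.2884 0.4132; -0.1590 -0.0973 0.1036]

source (fourbar_fk): coupler pose = R=[0.9605 -0.2783 0.0000; 0.2783 0.9605 0.0000; 0.0000 0.0000 1.0000], t=(-0.6102, 0.9392, 0.0000)
after S1 (invert_se3): R=[0.9605 0.2783 0.0000; -0.2783 0.9605 0.0000; 0.0000 0.0000 1.0000], t=(0.3247, -1.0719, 0.0000)
after S2 (essential): [0.4024 0.1532 0.5600; -0.4490 -0.2884 0.4132; -0.1590 -0.0973 0.1036]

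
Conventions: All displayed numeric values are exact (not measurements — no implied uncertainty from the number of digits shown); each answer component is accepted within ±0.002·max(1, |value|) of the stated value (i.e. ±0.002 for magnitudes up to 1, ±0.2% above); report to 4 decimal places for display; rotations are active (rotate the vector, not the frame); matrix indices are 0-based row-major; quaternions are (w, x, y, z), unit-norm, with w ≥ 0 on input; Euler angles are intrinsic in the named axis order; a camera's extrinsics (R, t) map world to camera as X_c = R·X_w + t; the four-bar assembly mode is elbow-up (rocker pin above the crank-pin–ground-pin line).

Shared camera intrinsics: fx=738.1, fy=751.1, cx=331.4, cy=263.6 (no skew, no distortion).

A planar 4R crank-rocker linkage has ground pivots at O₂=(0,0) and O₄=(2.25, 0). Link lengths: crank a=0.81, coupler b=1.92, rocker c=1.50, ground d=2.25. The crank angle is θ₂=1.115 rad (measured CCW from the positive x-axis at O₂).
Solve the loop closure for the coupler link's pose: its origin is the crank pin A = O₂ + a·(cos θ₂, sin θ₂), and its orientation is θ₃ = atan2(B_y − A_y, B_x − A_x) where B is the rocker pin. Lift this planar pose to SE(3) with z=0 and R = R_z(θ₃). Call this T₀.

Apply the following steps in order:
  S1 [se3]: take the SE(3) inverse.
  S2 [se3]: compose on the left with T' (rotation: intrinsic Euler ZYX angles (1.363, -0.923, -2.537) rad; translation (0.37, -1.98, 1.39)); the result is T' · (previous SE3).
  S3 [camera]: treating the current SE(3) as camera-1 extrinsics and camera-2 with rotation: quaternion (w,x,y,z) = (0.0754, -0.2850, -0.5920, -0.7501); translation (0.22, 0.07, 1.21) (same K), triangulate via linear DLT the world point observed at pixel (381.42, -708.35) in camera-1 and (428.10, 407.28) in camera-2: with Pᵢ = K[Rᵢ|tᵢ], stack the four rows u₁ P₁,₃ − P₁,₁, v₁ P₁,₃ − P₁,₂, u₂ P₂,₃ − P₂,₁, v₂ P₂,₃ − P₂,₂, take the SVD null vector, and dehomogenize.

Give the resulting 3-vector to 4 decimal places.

source (fourbar_fk): coupler pose = R=[0.9168 -0.3994 0.0000; 0.3994 0.9168 0.0000; 0.0000 0.0000 1.0000], t=(0.3565, 0.7273, 0.0000)
after S1 (invert_se3): R=[0.9168 0.3994 0.0000; -0.3994 0.9168 0.0000; 0.0000 0.0000 1.0000], t=(-0.6173, -0.5244, 0.0000)
after S2 (compose_se3): R=[-0.2447 0.8735 -0.4209; 0.4320 0.4868 0.7592; 0.8680 0.0040 -0.4965], t=(-0.1781, -2.4881, 1.0776)
after S3 (triangulate): (0.4677, 0.6418, 0.4323)

result = (0.4677, 0.6418, 0.4323)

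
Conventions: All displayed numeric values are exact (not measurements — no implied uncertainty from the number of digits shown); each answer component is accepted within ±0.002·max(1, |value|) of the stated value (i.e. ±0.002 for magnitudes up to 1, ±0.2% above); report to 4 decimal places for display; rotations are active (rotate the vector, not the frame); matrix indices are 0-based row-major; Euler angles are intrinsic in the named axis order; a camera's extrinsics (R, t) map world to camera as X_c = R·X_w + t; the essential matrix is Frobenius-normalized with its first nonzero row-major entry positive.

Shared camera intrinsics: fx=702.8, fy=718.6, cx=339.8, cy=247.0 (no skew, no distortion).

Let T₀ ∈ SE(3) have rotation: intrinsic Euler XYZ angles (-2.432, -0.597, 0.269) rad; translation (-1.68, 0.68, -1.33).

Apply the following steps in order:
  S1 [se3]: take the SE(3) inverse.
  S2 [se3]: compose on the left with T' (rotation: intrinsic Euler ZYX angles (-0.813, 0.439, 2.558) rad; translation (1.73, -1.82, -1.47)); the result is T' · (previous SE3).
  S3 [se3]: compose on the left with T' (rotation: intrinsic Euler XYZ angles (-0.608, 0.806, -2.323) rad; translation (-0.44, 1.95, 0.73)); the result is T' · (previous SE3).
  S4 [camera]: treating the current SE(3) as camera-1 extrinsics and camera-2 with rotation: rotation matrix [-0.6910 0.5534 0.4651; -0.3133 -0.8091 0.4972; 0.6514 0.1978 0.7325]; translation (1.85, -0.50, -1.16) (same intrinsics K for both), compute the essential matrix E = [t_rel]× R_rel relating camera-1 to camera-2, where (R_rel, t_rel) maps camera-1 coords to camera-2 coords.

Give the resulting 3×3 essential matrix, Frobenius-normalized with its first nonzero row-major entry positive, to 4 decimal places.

matrix = [0.2315 0.0603 0.1171; -0.1028 0.6065 -0.3462; 0.5601 0.2480 0.2359]

after S1 (invert_se3): R=[0.7973 0.1515 -0.5843; -0.2198 -0.8287 -0.5148; -0.5622 0.5388 -0.6274], t=(0.4593, -0.4904, -2.1453)
after S2 (compose_se3): R=[0.9559 0.1161 0.2697; -0.2927 0.4514 0.8429; -0.0239 -0.8847 0.4655], t=(3.6157, -1.4975, -0.2894)
after S3 (compose_se3): R=[-0.6174 -0.4650 0.6345; -0.0610 -0.7758 -0.6280; 0.7843 -0.4264 0.4507], t=(-3.1164, 1.9773, 3.5998)
after S4 (essential): [0.2315 0.0603 0.1171; -0.1028 0.6065 -0.3462; 0.5601 0.2480 0.2359]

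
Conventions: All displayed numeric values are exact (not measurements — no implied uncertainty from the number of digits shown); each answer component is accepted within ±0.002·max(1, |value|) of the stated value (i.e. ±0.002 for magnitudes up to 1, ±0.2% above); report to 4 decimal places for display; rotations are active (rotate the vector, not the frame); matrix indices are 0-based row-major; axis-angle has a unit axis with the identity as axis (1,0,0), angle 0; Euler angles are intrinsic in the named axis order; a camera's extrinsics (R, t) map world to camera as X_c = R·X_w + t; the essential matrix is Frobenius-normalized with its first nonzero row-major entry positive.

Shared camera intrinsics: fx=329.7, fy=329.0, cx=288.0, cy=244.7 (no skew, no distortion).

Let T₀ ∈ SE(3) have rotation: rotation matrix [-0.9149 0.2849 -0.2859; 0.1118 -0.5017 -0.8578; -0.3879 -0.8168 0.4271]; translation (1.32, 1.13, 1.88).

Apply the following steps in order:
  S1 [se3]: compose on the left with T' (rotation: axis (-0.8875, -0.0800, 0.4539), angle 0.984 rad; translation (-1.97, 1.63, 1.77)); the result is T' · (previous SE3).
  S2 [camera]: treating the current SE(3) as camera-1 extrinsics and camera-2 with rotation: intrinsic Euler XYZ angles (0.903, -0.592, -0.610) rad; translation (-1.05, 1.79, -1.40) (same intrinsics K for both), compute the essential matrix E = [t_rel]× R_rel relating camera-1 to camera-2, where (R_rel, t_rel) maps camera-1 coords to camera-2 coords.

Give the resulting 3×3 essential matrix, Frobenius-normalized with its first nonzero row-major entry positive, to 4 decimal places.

matrix = [0.0258 -0.4097 0.3112; -0.3610 0.1450 -0.4221; 0.4435 0.4502 0.0765]

after S1 (compose_se3): R=[-0.7713 0.6329 -0.0670; -0.5929 -0.7528 -0.2858; -0.2313 -0.1807 0.9560], t=(-1.6297, 4.1585, 1.9810)
after S2 (essential): [0.0258 -0.4097 0.3112; -0.3610 0.1450 -0.4221; 0.4435 0.4502 0.0765]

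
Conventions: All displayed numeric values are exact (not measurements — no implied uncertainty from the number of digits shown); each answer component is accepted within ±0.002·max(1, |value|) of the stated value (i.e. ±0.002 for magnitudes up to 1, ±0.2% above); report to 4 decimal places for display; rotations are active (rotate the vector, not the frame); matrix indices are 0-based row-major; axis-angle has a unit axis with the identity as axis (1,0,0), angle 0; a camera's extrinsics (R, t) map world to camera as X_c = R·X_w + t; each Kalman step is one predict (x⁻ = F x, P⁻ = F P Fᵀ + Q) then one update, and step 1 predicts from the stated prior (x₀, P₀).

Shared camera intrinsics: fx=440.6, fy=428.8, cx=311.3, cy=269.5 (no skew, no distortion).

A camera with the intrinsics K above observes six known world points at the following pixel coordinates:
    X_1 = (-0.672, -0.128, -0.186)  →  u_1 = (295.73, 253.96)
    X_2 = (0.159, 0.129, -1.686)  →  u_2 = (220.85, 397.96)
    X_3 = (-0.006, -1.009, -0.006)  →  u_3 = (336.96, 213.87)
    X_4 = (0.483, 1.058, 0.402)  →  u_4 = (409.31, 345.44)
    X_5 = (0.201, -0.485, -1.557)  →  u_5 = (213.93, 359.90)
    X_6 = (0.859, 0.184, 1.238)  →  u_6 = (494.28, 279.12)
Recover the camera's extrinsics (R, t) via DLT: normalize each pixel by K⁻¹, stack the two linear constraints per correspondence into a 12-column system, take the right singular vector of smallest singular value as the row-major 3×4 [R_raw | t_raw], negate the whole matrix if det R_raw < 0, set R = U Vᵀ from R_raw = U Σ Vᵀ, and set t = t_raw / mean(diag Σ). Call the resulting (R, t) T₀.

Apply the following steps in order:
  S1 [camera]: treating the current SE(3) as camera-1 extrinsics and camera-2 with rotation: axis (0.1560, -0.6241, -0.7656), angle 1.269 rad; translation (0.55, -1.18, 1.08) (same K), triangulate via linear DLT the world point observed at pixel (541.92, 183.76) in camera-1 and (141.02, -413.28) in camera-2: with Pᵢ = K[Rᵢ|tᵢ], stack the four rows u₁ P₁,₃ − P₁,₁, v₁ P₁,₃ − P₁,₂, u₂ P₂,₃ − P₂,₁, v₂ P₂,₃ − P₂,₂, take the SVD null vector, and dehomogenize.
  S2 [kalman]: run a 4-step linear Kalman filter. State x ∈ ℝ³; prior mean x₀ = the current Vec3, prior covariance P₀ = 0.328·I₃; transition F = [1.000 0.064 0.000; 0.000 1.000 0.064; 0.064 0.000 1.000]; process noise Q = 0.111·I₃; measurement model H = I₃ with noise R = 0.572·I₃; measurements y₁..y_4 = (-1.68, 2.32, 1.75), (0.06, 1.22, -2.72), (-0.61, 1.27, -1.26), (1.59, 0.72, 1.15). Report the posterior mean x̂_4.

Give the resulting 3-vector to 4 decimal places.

result = (0.4820, 0.8167, 0.0555)

source (pnp_recover): camera pose = R=[0.5862 0.1552 0.7951; 0.5328 0.6655 -0.5227; -0.6103 0.7301 0.3074], t=(0.3900, 0.1699, 4.5998)
after S1 (triangulate): (1.1896, -1.3837, 0.9875)
after S2 (kf_track): (0.4820, 0.8167, 0.0555)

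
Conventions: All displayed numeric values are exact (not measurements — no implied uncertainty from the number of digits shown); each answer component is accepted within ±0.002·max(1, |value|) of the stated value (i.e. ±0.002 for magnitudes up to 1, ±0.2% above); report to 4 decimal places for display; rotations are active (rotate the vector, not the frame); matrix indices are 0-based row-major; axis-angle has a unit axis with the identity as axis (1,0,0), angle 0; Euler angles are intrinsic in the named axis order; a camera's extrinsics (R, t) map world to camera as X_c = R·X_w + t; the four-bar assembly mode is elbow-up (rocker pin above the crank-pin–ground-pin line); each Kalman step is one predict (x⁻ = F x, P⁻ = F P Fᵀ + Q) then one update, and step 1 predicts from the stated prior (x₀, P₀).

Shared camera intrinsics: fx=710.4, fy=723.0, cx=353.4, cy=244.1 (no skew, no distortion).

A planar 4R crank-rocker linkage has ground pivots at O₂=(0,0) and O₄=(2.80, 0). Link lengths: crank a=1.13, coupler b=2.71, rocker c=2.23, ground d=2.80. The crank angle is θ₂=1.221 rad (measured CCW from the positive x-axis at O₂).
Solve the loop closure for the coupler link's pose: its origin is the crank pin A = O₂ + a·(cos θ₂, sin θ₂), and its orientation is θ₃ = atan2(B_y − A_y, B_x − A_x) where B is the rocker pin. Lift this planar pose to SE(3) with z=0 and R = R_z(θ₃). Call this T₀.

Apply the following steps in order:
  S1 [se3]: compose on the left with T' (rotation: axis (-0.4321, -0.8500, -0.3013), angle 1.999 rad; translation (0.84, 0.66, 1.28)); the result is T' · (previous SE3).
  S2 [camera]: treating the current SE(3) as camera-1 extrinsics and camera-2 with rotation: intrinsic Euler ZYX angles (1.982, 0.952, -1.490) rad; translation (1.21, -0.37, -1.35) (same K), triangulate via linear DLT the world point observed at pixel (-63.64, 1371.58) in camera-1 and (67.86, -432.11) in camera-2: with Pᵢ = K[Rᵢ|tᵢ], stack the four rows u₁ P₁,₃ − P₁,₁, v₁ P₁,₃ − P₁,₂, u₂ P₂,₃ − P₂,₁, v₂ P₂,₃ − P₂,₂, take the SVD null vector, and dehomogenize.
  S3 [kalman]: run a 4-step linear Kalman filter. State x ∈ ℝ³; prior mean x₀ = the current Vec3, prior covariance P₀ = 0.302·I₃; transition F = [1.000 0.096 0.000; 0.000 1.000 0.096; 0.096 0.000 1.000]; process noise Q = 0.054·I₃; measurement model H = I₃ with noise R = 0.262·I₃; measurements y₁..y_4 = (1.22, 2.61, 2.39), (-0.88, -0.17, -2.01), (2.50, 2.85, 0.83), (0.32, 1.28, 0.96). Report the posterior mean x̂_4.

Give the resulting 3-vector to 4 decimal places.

result = (0.7696, 1.4546, 0.7387)

source (fourbar_fk): coupler pose = R=[0.9023 -0.4311 0.0000; 0.4311 0.9023 0.0000; 0.0000 0.0000 1.0000], t=(0.3873, 1.0616, 0.0000)
after S1 (compose_se3): R=[0.2060 0.7814 -0.5890; 0.4835 0.4420 0.7555; 0.8508 -0.4404 -0.2868], t=(1.6243, 1.3998, 1.6183)
after S2 (triangulate): (-1.1496, -1.3505, 1.3959)
after S3 (kf_track): (0.7696, 1.4546, 0.7387)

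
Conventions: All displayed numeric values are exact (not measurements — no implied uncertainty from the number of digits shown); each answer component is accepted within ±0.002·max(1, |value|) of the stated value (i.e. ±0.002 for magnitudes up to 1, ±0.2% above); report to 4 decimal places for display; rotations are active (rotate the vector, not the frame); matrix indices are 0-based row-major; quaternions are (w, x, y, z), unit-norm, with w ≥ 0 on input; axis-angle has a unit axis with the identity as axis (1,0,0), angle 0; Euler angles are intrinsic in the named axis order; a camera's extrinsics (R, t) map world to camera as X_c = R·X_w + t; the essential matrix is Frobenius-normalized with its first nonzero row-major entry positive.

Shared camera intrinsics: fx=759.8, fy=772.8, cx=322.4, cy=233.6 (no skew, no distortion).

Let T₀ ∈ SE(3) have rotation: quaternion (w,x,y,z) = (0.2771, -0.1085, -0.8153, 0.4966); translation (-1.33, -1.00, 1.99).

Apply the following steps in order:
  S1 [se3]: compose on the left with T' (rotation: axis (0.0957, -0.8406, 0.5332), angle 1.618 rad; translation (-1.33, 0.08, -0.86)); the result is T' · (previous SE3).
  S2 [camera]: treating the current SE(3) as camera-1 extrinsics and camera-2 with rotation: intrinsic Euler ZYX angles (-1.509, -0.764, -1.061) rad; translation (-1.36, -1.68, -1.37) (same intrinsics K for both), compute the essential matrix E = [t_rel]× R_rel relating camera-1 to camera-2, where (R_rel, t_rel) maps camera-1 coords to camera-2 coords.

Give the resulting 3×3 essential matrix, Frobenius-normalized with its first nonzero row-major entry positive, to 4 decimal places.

matrix = [0.3574 -0.2146 0.5685; -0.5904 0.0116 0.3616; 0.0937 0.0148 -0.1205]

after S1 (compose_se3): R=[-0.5185 0.3897 0.7611; -0.2501 0.7821 -0.5708; -0.8177 -0.4863 -0.3081], t=(-2.2276, -2.3332, -1.1756)
after S2 (essential): [0.3574 -0.2146 0.5685; -0.5904 0.0116 0.3616; 0.0937 0.0148 -0.1205]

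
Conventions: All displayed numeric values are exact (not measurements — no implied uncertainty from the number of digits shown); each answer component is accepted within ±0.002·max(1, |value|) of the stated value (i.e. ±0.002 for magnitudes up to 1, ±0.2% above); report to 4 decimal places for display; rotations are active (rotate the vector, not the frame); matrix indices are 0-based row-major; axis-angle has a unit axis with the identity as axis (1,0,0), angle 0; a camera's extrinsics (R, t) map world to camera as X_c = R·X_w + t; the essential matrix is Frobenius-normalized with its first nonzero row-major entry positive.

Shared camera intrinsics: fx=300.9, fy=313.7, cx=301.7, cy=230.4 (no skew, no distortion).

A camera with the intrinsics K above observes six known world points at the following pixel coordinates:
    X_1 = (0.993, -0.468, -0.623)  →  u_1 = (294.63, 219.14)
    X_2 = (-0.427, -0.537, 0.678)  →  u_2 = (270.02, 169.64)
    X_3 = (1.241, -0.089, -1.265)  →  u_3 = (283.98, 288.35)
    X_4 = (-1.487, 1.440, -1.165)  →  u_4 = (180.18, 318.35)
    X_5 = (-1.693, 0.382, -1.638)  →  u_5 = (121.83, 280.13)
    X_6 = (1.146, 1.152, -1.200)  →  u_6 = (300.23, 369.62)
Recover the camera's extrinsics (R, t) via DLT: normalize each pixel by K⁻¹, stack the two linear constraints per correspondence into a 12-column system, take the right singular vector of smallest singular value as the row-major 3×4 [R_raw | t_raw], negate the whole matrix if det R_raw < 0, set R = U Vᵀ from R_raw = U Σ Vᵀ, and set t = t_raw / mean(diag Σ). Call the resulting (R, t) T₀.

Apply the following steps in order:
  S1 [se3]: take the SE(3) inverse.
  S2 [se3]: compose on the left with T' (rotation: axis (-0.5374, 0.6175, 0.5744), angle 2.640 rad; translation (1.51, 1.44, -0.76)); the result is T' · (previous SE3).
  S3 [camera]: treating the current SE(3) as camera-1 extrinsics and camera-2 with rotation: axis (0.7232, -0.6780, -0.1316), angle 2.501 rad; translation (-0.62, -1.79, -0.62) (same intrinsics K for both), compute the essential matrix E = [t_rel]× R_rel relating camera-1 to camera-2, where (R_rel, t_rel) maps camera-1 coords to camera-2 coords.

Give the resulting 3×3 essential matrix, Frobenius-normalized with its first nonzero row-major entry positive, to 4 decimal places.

source (pnp_recover): camera pose = R=[0.8167 0.1582 0.5549; 0.1391 0.8794 -0.4554; -0.5600 0.4491 0.6962], t=(-0.4699, -0.1299, 4.5395)
after S1 (invert_se3): R=[0.8167 0.1391 -0.5600; 0.1582 0.8794 0.4491; 0.5549 -0.4554 0.6962], t=(2.9440, -1.8501, -2.9589)
after S2 (compose_se3): R=[-0.5724 -0.7085 -0.4129; 0.2042 -0.6108 0.7650; -0.7942 0.3536 0.4942], t=(3.0231, -2.0164, -3.3308)
after S3 (essential): [0.2789 0.1126 0.3110; -0.3728 -0.5317 0.0260; -0.1575 0.2571 -0.5473]

matrix = [0.2789 0.1126 0.3110; -0.3728 -0.5317 0.0260; -0.1575 0.2571 -0.5473]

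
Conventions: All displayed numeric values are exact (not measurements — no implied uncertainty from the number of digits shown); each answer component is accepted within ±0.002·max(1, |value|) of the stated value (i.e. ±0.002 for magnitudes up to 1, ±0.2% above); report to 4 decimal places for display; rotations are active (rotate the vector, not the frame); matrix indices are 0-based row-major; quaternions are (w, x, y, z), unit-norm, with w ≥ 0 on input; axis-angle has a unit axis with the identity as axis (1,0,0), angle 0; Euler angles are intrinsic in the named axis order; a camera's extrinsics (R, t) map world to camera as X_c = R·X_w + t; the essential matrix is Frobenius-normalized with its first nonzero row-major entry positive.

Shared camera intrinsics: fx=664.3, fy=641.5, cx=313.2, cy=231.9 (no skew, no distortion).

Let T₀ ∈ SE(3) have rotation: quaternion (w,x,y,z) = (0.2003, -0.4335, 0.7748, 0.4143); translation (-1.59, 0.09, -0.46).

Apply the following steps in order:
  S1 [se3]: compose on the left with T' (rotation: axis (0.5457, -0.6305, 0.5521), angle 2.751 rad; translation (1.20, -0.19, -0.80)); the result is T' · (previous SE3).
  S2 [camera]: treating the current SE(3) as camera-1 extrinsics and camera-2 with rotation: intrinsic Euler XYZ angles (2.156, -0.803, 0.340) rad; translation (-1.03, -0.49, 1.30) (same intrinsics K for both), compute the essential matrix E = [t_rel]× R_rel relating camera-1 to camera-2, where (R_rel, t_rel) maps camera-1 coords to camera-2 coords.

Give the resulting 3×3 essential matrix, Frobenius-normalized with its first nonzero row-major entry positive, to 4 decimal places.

after S1 (compose_se3): R=[0.4049 0.2088 -0.8902; 0.9143 -0.0772 0.3977; 0.0143 -0.9749 -0.2221], t=(1.5243, 0.9181, -1.9895)
after S2 (essential): [0.1868 -0.3159 -0.1412; 0.0781 -0.2651 -0.5748; -0.3470 0.4226 -0.3737]

matrix = [0.1868 -0.3159 -0.1412; 0.0781 -0.2651 -0.5748; -0.3470 0.4226 -0.3737]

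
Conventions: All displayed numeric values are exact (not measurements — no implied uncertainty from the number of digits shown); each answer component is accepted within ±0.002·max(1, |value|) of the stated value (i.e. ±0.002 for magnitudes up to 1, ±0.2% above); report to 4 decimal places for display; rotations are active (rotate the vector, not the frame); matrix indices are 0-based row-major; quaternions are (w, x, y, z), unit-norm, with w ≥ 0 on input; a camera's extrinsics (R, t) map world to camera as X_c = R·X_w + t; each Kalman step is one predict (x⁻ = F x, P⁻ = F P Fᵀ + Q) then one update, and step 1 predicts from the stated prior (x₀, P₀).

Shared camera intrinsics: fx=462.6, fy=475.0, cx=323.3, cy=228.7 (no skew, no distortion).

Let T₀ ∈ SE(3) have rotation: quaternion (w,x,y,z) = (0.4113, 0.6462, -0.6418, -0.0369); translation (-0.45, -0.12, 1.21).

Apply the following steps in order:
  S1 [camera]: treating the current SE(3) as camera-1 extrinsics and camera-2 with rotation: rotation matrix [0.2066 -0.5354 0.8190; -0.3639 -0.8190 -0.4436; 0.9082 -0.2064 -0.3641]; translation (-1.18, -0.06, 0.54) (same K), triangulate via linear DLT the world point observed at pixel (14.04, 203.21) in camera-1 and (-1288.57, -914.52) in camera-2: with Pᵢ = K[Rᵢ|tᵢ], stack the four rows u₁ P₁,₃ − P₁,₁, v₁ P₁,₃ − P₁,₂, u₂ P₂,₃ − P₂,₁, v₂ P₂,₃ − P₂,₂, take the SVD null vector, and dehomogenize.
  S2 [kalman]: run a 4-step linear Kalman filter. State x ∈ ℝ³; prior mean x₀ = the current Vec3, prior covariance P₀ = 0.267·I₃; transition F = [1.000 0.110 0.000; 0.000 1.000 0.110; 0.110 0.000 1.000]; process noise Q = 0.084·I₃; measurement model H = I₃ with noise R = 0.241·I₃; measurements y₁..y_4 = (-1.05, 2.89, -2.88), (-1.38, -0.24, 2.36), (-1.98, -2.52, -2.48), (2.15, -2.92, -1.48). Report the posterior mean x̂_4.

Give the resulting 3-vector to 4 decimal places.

result = (0.1106, -1.6802, -1.3754)

after S1 (triangulate): (0.3393, 1.5037, -0.0915)
after S2 (kf_track): (0.1106, -1.6802, -1.3754)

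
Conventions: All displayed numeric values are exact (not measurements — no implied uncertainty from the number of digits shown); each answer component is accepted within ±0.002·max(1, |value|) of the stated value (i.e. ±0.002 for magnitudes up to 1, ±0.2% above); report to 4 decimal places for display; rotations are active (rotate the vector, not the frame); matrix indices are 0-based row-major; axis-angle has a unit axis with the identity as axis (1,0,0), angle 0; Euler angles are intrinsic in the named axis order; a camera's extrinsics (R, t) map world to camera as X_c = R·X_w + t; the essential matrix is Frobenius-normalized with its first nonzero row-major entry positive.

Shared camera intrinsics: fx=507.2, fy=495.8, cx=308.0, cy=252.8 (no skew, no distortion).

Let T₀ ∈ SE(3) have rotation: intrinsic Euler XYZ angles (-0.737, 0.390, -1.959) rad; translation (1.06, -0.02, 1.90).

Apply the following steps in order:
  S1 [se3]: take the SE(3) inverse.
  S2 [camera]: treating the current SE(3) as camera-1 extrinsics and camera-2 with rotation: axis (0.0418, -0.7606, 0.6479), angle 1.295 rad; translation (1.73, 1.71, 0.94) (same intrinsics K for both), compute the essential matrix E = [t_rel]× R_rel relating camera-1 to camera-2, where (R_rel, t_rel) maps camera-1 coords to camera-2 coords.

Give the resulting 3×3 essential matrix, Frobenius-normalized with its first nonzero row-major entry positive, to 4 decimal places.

after S1 (invert_se3): R=[-0.3501 -0.5887 0.7286; 0.8561 -0.5168 -0.0062; 0.3802 0.6216 0.6849], t=(-1.0251, -0.9060, -1.6918)
after S2 (essential): [0.6660 0.1742 -0.0714; -0.1917 0.2302 -0.5456; -0.0531 -0.1693 0.3195]

matrix = [0.6660 0.1742 -0.0714; -0.1917 0.2302 -0.5456; -0.0531 -0.1693 0.3195]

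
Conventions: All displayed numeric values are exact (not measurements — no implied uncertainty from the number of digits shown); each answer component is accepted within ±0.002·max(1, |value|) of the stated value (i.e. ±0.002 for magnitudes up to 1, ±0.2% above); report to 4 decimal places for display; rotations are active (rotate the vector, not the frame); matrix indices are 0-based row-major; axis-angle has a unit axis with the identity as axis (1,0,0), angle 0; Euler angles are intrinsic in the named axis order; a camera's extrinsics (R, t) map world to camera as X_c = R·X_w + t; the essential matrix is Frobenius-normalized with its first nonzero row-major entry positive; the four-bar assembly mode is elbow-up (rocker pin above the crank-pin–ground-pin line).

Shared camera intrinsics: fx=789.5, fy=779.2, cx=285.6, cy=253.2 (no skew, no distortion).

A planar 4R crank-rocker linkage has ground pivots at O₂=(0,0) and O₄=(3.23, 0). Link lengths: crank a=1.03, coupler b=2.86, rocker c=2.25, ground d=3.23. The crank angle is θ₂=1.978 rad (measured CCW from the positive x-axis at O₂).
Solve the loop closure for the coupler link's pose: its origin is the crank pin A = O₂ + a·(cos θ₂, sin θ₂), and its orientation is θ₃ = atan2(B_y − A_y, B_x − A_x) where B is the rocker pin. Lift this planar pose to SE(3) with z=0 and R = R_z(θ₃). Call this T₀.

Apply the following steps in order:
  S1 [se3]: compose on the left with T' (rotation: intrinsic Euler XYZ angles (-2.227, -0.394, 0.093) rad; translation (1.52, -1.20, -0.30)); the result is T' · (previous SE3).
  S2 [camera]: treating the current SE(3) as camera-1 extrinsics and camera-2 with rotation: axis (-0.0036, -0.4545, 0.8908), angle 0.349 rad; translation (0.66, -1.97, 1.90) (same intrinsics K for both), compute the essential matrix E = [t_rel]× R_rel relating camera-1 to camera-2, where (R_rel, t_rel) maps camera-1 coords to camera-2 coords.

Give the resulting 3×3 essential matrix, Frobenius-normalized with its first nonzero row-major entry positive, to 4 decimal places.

source (fourbar_fk): coupler pose = R=[0.9266 -0.3761 0.0000; 0.3761 0.9266 0.0000; 0.0000 0.0000 1.0000], t=(-0.4079, 0.9458, 0.0000)
after S1 (compose_se3): R=[0.8196 -0.4253 -0.3839; -0.0110 -0.6816 0.7316; -0.5728 -0.5954 -0.5634], t=(1.0639, -1.9017, -0.9004)
after S2 (essential): [0.1968 -0.1117 0.6667; 0.4061 0.0849 -0.1596; 0.5372 0.0896 -0.1005]

matrix = [0.1968 -0.1117 0.6667; 0.4061 0.0849 -0.1596; 0.5372 0.0896 -0.1005]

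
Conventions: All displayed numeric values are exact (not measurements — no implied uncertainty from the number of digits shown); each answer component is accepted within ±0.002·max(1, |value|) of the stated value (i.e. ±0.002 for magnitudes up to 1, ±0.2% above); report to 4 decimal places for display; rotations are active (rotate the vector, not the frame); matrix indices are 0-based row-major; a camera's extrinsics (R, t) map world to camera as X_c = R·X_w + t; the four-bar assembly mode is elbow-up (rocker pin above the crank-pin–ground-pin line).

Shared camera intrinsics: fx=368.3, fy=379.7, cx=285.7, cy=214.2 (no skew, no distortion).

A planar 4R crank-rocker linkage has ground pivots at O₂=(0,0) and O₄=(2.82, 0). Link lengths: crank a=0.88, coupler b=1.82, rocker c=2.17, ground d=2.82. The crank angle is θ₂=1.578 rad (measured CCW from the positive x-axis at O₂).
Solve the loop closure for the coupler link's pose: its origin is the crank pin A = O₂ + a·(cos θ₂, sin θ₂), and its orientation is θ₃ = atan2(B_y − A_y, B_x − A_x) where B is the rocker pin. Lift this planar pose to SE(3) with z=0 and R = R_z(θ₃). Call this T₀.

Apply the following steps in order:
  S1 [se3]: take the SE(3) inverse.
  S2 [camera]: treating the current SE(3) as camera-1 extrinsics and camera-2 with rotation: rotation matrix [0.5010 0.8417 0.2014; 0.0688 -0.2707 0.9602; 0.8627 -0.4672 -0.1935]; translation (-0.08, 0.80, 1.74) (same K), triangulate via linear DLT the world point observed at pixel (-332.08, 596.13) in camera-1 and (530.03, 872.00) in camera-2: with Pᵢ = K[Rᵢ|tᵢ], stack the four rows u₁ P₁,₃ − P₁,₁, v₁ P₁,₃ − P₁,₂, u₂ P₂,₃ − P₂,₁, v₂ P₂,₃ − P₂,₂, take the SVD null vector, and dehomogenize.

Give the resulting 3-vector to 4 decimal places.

result = (-0.8303, 0.8997, 0.4214)

source (fourbar_fk): coupler pose = R=[0.8697 -0.4936 0.0000; 0.4936 0.8697 0.0000; 0.0000 0.0000 1.0000], t=(-0.0063, 0.8800, 0.0000)
after S1 (invert_se3): R=[0.8697 0.4936 0.0000; -0.4936 0.8697 0.0000; 0.0000 0.0000 1.0000], t=(-0.4289, -0.7684, 0.0000)
after S2 (triangulate): (-0.8303, 0.8997, 0.4214)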